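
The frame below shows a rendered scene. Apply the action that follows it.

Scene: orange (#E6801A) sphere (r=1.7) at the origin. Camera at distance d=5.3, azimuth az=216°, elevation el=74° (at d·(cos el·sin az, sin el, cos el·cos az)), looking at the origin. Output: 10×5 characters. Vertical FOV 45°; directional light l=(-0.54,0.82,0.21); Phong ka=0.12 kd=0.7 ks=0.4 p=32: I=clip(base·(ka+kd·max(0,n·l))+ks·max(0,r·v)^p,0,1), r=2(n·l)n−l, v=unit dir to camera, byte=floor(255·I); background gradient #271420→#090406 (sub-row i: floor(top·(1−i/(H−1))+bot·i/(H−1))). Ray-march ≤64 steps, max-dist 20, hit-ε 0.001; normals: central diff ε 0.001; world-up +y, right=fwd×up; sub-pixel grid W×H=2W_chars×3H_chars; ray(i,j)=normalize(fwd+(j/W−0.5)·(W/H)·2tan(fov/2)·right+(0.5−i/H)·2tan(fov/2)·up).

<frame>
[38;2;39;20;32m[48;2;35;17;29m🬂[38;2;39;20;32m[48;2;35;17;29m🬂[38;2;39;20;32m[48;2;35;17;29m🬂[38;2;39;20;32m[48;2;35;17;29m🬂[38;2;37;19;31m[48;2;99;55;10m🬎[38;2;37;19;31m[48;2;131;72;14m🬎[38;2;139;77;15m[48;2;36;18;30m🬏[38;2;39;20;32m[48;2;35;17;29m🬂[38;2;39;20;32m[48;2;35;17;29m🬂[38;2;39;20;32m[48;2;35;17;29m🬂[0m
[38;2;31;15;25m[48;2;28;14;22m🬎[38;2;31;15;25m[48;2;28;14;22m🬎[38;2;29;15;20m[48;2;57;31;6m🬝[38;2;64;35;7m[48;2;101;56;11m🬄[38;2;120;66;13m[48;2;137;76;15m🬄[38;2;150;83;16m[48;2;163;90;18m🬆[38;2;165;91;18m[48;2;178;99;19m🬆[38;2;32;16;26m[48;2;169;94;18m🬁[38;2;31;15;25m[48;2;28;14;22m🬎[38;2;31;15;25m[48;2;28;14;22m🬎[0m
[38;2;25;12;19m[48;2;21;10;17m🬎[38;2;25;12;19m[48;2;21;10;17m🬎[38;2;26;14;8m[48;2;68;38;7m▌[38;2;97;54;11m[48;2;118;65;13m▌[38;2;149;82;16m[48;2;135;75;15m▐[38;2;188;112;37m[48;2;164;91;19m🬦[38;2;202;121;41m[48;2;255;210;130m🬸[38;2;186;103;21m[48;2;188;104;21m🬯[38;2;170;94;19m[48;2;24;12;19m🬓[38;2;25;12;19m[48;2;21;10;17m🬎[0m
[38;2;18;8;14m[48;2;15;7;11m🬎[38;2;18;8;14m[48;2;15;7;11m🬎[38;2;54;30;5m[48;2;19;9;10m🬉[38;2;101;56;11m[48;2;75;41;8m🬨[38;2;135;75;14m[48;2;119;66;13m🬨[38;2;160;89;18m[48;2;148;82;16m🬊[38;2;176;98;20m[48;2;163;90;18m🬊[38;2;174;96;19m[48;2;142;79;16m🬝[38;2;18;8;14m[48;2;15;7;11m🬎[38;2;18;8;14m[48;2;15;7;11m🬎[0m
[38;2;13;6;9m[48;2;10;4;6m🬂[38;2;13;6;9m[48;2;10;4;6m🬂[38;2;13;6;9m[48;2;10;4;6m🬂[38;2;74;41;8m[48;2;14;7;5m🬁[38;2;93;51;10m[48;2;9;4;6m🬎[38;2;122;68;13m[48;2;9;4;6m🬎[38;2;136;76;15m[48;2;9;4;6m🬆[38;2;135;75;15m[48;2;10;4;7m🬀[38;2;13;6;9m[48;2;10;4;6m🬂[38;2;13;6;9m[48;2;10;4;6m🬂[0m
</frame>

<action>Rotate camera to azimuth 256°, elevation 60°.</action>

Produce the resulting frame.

<frame>
[38;2;39;20;32m[48;2;35;17;29m🬂[38;2;39;20;32m[48;2;35;17;29m🬂[38;2;39;20;32m[48;2;35;17;29m🬂[38;2;39;20;32m[48;2;35;17;29m🬂[38;2;37;19;31m[48;2;108;60;12m🬎[38;2;37;19;31m[48;2;131;73;14m🬎[38;2;129;71;14m[48;2;36;18;30m🬏[38;2;39;20;32m[48;2;35;17;29m🬂[38;2;39;20;32m[48;2;35;17;29m🬂[38;2;39;20;32m[48;2;35;17;29m🬂[0m
[38;2;31;15;25m[48;2;28;14;22m🬎[38;2;31;15;25m[48;2;28;14;22m🬎[38;2;34;17;20m[48;2;89;49;10m🬝[38;2;69;38;7m[48;2;121;67;13m🬀[38;2;140;77;15m[48;2;159;88;17m🬆[38;2;158;88;17m[48;2;173;96;19m🬆[38;2;156;86;17m[48;2;176;97;19m🬂[38;2;32;16;26m[48;2;152;84;16m🬁[38;2;31;15;25m[48;2;28;14;22m🬎[38;2;31;15;25m[48;2;28;14;22m🬎[0m
[38;2;25;12;19m[48;2;21;10;17m🬎[38;2;25;12;19m[48;2;21;10;17m🬎[38;2;44;24;10m[48;2;105;58;11m▌[38;2;131;72;14m[48;2;148;82;16m▌[38;2;161;89;18m[48;2;171;95;19m▌[38;2;187;107;27m[48;2;255;183;101m🬕[38;2;187;104;21m[48;2;218;134;51m🬨[38;2;175;97;19m[48;2;185;102;20m▐[38;2;148;82;16m[48;2;24;12;19m🬓[38;2;25;12;19m[48;2;21;10;17m🬎[0m
[38;2;18;8;14m[48;2;15;7;11m🬎[38;2;18;8;14m[48;2;15;7;11m🬎[38;2;95;52;10m[48;2;25;12;11m🬉[38;2;136;75;14m[48;2;113;63;12m🬨[38;2;165;91;18m[48;2;152;84;16m🬊[38;2;181;101;21m[48;2;169;94;18m🬊[38;2;183;102;20m[48;2;171;95;19m🬎[38;2;171;95;18m[48;2;130;72;14m🬝[38;2;18;8;14m[48;2;15;7;11m🬎[38;2;18;8;14m[48;2;15;7;11m🬎[0m
[38;2;13;6;9m[48;2;10;4;6m🬂[38;2;13;6;9m[48;2;10;4;6m🬂[38;2;13;6;9m[48;2;10;4;6m🬂[38;2;89;49;9m[48;2;10;4;6m🬂[38;2;122;68;13m[48;2;9;4;6m🬎[38;2;142;79;15m[48;2;9;4;6m🬎[38;2;147;81;16m[48;2;9;4;6m🬆[38;2;132;73;14m[48;2;10;4;7m🬀[38;2;13;6;9m[48;2;10;4;6m🬂[38;2;13;6;9m[48;2;10;4;6m🬂[0m
</frame>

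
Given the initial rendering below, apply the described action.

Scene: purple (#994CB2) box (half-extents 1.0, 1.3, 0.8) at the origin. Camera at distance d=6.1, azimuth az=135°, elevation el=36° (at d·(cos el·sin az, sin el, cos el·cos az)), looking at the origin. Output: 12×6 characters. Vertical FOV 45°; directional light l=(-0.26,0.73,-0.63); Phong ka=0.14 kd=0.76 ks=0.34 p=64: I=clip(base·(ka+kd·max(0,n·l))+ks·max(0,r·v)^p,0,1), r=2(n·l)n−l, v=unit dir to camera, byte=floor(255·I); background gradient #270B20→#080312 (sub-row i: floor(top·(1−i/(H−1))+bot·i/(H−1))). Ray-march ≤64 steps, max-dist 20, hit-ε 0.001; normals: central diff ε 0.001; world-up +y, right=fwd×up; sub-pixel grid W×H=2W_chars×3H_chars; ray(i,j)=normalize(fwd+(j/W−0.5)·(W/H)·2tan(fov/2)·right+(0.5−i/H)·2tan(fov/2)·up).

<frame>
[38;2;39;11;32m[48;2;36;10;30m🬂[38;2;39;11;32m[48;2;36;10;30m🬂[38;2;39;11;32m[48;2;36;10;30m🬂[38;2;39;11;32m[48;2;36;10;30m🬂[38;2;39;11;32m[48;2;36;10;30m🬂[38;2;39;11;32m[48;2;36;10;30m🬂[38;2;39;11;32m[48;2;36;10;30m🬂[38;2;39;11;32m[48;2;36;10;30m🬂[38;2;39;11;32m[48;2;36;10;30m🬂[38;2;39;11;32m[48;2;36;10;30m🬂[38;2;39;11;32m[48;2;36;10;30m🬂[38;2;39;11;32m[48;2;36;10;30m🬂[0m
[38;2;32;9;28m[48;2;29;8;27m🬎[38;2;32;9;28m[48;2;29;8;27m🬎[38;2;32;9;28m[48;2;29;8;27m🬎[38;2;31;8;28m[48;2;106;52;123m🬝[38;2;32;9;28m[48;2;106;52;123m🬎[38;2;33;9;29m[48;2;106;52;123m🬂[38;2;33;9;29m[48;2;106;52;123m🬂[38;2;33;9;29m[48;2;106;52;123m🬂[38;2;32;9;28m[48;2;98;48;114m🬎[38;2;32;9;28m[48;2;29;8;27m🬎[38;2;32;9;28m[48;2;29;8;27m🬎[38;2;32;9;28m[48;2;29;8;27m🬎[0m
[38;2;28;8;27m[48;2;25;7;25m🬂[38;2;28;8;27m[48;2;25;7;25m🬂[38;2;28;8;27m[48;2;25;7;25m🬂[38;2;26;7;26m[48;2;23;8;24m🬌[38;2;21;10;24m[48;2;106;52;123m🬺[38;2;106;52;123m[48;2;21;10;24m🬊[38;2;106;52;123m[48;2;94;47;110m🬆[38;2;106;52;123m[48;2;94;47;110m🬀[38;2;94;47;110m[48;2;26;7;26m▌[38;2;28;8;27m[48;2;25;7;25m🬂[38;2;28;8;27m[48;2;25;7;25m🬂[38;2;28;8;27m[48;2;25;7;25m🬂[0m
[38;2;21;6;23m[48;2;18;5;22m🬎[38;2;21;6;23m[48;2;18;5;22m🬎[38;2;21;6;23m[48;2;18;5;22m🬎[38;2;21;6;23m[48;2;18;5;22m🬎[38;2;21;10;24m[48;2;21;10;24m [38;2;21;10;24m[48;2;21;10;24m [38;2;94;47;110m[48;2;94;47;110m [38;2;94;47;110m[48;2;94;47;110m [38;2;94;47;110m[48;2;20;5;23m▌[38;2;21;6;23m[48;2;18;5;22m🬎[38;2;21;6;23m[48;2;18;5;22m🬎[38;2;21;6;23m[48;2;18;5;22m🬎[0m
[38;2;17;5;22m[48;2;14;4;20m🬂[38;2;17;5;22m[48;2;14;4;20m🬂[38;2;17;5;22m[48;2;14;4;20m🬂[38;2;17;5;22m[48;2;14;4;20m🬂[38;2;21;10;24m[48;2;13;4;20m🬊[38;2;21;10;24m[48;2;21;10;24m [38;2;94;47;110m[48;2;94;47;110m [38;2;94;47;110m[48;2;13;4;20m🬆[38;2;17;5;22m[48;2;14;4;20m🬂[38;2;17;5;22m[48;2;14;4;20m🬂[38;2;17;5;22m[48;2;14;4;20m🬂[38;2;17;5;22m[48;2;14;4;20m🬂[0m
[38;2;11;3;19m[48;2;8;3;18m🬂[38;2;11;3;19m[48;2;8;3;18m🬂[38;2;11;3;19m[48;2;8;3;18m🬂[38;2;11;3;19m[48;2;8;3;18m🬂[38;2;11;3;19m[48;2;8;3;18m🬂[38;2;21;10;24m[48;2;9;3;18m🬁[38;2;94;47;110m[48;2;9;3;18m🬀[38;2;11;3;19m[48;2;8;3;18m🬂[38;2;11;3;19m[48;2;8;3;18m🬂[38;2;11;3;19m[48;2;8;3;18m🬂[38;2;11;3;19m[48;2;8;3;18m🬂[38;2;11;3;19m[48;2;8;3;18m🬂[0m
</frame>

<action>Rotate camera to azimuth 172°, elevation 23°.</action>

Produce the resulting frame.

<frame>
[38;2;39;11;32m[48;2;36;10;30m🬂[38;2;39;11;32m[48;2;36;10;30m🬂[38;2;39;11;32m[48;2;36;10;30m🬂[38;2;39;11;32m[48;2;36;10;30m🬂[38;2;39;11;32m[48;2;36;10;30m🬂[38;2;39;11;32m[48;2;36;10;30m🬂[38;2;39;11;32m[48;2;36;10;30m🬂[38;2;39;11;32m[48;2;36;10;30m🬂[38;2;39;11;32m[48;2;36;10;30m🬂[38;2;39;11;32m[48;2;36;10;30m🬂[38;2;39;11;32m[48;2;36;10;30m🬂[38;2;39;11;32m[48;2;36;10;30m🬂[0m
[38;2;32;9;28m[48;2;29;8;27m🬎[38;2;32;9;28m[48;2;29;8;27m🬎[38;2;32;9;28m[48;2;29;8;27m🬎[38;2;32;9;28m[48;2;29;8;27m🬎[38;2;32;9;28m[48;2;106;52;123m🬆[38;2;33;9;29m[48;2;106;52;123m🬂[38;2;33;9;29m[48;2;106;52;123m🬂[38;2;33;9;29m[48;2;100;49;116m🬂[38;2;94;47;110m[48;2;31;8;28m🬏[38;2;32;9;28m[48;2;29;8;27m🬎[38;2;32;9;28m[48;2;29;8;27m🬎[38;2;32;9;28m[48;2;29;8;27m🬎[0m
[38;2;28;8;27m[48;2;25;7;25m🬂[38;2;28;8;27m[48;2;25;7;25m🬂[38;2;28;8;27m[48;2;25;7;25m🬂[38;2;28;8;27m[48;2;25;7;25m🬂[38;2;94;47;110m[48;2;26;7;26m▐[38;2;94;47;110m[48;2;94;47;110m [38;2;94;47;110m[48;2;94;47;110m [38;2;94;47;110m[48;2;94;47;110m [38;2;94;47;110m[48;2;26;7;26m▌[38;2;28;8;27m[48;2;25;7;25m🬂[38;2;28;8;27m[48;2;25;7;25m🬂[38;2;28;8;27m[48;2;25;7;25m🬂[0m
[38;2;21;6;23m[48;2;18;5;22m🬎[38;2;21;6;23m[48;2;18;5;22m🬎[38;2;21;6;23m[48;2;18;5;22m🬎[38;2;21;6;23m[48;2;18;5;22m🬎[38;2;94;47;110m[48;2;20;5;23m▐[38;2;94;47;110m[48;2;94;47;110m [38;2;94;47;110m[48;2;94;47;110m [38;2;94;47;110m[48;2;94;47;110m [38;2;94;47;110m[48;2;20;5;23m▌[38;2;21;6;23m[48;2;18;5;22m🬎[38;2;21;6;23m[48;2;18;5;22m🬎[38;2;21;6;23m[48;2;18;5;22m🬎[0m
[38;2;17;5;22m[48;2;14;4;20m🬂[38;2;17;5;22m[48;2;14;4;20m🬂[38;2;17;5;22m[48;2;14;4;20m🬂[38;2;17;5;22m[48;2;14;4;20m🬂[38;2;94;47;110m[48;2;15;4;21m▐[38;2;94;47;110m[48;2;94;47;110m [38;2;94;47;110m[48;2;94;47;110m [38;2;94;47;110m[48;2;94;47;110m [38;2;94;47;110m[48;2;15;4;21m▌[38;2;17;5;22m[48;2;14;4;20m🬂[38;2;17;5;22m[48;2;14;4;20m🬂[38;2;17;5;22m[48;2;14;4;20m🬂[0m
[38;2;11;3;19m[48;2;8;3;18m🬂[38;2;11;3;19m[48;2;8;3;18m🬂[38;2;11;3;19m[48;2;8;3;18m🬂[38;2;11;3;19m[48;2;8;3;18m🬂[38;2;11;3;19m[48;2;8;3;18m🬂[38;2;11;3;19m[48;2;8;3;18m🬂[38;2;11;3;19m[48;2;8;3;18m🬂[38;2;11;3;19m[48;2;8;3;18m🬂[38;2;11;3;19m[48;2;8;3;18m🬂[38;2;11;3;19m[48;2;8;3;18m🬂[38;2;11;3;19m[48;2;8;3;18m🬂[38;2;11;3;19m[48;2;8;3;18m🬂[0m
</frame>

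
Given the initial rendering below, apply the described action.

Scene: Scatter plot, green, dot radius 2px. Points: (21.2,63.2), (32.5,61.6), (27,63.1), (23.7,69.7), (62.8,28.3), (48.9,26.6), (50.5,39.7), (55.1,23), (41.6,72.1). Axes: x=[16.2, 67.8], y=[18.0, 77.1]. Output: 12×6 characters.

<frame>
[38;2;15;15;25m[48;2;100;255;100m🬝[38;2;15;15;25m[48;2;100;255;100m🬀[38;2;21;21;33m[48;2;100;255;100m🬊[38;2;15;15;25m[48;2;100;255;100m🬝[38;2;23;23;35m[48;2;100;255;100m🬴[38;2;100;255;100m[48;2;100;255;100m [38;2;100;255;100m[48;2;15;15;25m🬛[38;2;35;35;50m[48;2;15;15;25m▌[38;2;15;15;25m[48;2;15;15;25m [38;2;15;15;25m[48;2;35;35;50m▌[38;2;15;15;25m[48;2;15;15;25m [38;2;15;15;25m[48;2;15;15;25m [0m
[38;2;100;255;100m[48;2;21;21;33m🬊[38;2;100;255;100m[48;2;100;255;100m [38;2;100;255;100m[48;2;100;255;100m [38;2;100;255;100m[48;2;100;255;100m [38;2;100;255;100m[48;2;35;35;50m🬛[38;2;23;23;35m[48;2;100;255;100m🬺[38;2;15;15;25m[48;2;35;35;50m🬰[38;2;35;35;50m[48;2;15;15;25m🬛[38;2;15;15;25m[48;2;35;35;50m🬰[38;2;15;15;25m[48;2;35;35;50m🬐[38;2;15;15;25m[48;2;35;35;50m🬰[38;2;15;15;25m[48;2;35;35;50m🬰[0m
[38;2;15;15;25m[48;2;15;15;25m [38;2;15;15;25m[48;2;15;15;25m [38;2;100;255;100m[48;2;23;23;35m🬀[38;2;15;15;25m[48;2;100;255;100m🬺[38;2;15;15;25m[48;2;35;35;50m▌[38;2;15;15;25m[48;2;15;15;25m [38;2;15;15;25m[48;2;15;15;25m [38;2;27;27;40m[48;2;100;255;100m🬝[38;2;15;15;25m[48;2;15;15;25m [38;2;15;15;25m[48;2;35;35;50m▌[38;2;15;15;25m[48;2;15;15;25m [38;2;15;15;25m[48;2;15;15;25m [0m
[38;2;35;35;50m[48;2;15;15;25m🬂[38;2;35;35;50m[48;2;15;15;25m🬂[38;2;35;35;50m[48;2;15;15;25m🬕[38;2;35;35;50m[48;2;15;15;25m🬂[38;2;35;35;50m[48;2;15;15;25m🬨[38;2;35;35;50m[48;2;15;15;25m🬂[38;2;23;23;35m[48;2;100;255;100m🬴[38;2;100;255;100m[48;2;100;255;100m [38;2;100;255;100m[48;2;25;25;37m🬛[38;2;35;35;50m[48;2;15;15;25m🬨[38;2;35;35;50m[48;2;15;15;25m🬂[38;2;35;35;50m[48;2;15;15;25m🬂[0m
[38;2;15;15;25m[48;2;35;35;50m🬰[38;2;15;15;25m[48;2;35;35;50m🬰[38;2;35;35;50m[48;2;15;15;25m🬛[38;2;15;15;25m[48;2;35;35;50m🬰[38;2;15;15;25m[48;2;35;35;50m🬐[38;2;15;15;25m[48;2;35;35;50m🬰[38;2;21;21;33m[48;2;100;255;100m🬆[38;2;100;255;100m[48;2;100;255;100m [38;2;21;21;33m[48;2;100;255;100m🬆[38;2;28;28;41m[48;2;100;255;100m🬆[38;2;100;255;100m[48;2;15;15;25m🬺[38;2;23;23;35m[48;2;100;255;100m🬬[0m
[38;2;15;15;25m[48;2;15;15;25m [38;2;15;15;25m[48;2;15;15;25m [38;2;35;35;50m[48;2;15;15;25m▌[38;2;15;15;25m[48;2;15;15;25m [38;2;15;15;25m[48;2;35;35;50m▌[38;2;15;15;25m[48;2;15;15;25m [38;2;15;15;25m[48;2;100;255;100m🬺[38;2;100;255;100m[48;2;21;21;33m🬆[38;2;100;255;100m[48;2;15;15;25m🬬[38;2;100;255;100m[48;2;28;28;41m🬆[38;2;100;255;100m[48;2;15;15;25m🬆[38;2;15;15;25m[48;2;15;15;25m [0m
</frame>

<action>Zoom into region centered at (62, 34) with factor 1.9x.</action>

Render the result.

<frame>
[38;2;15;15;25m[48;2;15;15;25m [38;2;15;15;25m[48;2;15;15;25m [38;2;35;35;50m[48;2;15;15;25m▌[38;2;15;15;25m[48;2;15;15;25m [38;2;15;15;25m[48;2;35;35;50m▌[38;2;15;15;25m[48;2;15;15;25m [38;2;15;15;25m[48;2;15;15;25m [38;2;35;35;50m[48;2;15;15;25m▌[38;2;15;15;25m[48;2;15;15;25m [38;2;15;15;25m[48;2;35;35;50m▌[38;2;15;15;25m[48;2;15;15;25m [38;2;15;15;25m[48;2;15;15;25m [0m
[38;2;15;15;25m[48;2;100;255;100m🬀[38;2;21;21;33m[48;2;100;255;100m🬊[38;2;35;35;50m[48;2;15;15;25m🬛[38;2;15;15;25m[48;2;35;35;50m🬰[38;2;15;15;25m[48;2;35;35;50m🬐[38;2;15;15;25m[48;2;35;35;50m🬰[38;2;15;15;25m[48;2;35;35;50m🬰[38;2;35;35;50m[48;2;15;15;25m🬛[38;2;15;15;25m[48;2;35;35;50m🬰[38;2;15;15;25m[48;2;35;35;50m🬐[38;2;15;15;25m[48;2;35;35;50m🬰[38;2;15;15;25m[48;2;35;35;50m🬰[0m
[38;2;100;255;100m[48;2;15;15;25m🬊[38;2;100;255;100m[48;2;15;15;25m🬀[38;2;35;35;50m[48;2;15;15;25m▌[38;2;15;15;25m[48;2;15;15;25m [38;2;15;15;25m[48;2;35;35;50m▌[38;2;15;15;25m[48;2;15;15;25m [38;2;15;15;25m[48;2;15;15;25m [38;2;35;35;50m[48;2;15;15;25m▌[38;2;15;15;25m[48;2;15;15;25m [38;2;15;15;25m[48;2;35;35;50m▌[38;2;15;15;25m[48;2;15;15;25m [38;2;15;15;25m[48;2;15;15;25m [0m
[38;2;100;255;100m[48;2;28;28;41m🬱[38;2;35;35;50m[48;2;15;15;25m🬂[38;2;35;35;50m[48;2;15;15;25m🬕[38;2;35;35;50m[48;2;15;15;25m🬂[38;2;35;35;50m[48;2;15;15;25m🬨[38;2;28;28;41m[48;2;100;255;100m🬆[38;2;100;255;100m[48;2;35;35;50m🬺[38;2;27;27;40m[48;2;100;255;100m🬬[38;2;35;35;50m[48;2;15;15;25m🬂[38;2;35;35;50m[48;2;15;15;25m🬨[38;2;35;35;50m[48;2;15;15;25m🬂[38;2;35;35;50m[48;2;15;15;25m🬂[0m
[38;2;100;255;100m[48;2;15;15;25m🬝[38;2;100;255;100m[48;2;25;25;37m🬟[38;2;35;35;50m[48;2;100;255;100m🬀[38;2;21;21;33m[48;2;100;255;100m🬊[38;2;15;15;25m[48;2;35;35;50m🬐[38;2;23;23;35m[48;2;100;255;100m🬺[38;2;100;255;100m[48;2;21;21;33m🬆[38;2;35;35;50m[48;2;15;15;25m🬛[38;2;15;15;25m[48;2;35;35;50m🬰[38;2;15;15;25m[48;2;35;35;50m🬐[38;2;15;15;25m[48;2;35;35;50m🬰[38;2;15;15;25m[48;2;35;35;50m🬰[0m
[38;2;15;15;25m[48;2;15;15;25m [38;2;15;15;25m[48;2;15;15;25m [38;2;100;255;100m[48;2;28;28;41m🬊[38;2;100;255;100m[48;2;15;15;25m🬀[38;2;15;15;25m[48;2;35;35;50m▌[38;2;15;15;25m[48;2;15;15;25m [38;2;15;15;25m[48;2;15;15;25m [38;2;35;35;50m[48;2;15;15;25m▌[38;2;15;15;25m[48;2;15;15;25m [38;2;15;15;25m[48;2;35;35;50m▌[38;2;15;15;25m[48;2;15;15;25m [38;2;15;15;25m[48;2;15;15;25m [0m
</frame>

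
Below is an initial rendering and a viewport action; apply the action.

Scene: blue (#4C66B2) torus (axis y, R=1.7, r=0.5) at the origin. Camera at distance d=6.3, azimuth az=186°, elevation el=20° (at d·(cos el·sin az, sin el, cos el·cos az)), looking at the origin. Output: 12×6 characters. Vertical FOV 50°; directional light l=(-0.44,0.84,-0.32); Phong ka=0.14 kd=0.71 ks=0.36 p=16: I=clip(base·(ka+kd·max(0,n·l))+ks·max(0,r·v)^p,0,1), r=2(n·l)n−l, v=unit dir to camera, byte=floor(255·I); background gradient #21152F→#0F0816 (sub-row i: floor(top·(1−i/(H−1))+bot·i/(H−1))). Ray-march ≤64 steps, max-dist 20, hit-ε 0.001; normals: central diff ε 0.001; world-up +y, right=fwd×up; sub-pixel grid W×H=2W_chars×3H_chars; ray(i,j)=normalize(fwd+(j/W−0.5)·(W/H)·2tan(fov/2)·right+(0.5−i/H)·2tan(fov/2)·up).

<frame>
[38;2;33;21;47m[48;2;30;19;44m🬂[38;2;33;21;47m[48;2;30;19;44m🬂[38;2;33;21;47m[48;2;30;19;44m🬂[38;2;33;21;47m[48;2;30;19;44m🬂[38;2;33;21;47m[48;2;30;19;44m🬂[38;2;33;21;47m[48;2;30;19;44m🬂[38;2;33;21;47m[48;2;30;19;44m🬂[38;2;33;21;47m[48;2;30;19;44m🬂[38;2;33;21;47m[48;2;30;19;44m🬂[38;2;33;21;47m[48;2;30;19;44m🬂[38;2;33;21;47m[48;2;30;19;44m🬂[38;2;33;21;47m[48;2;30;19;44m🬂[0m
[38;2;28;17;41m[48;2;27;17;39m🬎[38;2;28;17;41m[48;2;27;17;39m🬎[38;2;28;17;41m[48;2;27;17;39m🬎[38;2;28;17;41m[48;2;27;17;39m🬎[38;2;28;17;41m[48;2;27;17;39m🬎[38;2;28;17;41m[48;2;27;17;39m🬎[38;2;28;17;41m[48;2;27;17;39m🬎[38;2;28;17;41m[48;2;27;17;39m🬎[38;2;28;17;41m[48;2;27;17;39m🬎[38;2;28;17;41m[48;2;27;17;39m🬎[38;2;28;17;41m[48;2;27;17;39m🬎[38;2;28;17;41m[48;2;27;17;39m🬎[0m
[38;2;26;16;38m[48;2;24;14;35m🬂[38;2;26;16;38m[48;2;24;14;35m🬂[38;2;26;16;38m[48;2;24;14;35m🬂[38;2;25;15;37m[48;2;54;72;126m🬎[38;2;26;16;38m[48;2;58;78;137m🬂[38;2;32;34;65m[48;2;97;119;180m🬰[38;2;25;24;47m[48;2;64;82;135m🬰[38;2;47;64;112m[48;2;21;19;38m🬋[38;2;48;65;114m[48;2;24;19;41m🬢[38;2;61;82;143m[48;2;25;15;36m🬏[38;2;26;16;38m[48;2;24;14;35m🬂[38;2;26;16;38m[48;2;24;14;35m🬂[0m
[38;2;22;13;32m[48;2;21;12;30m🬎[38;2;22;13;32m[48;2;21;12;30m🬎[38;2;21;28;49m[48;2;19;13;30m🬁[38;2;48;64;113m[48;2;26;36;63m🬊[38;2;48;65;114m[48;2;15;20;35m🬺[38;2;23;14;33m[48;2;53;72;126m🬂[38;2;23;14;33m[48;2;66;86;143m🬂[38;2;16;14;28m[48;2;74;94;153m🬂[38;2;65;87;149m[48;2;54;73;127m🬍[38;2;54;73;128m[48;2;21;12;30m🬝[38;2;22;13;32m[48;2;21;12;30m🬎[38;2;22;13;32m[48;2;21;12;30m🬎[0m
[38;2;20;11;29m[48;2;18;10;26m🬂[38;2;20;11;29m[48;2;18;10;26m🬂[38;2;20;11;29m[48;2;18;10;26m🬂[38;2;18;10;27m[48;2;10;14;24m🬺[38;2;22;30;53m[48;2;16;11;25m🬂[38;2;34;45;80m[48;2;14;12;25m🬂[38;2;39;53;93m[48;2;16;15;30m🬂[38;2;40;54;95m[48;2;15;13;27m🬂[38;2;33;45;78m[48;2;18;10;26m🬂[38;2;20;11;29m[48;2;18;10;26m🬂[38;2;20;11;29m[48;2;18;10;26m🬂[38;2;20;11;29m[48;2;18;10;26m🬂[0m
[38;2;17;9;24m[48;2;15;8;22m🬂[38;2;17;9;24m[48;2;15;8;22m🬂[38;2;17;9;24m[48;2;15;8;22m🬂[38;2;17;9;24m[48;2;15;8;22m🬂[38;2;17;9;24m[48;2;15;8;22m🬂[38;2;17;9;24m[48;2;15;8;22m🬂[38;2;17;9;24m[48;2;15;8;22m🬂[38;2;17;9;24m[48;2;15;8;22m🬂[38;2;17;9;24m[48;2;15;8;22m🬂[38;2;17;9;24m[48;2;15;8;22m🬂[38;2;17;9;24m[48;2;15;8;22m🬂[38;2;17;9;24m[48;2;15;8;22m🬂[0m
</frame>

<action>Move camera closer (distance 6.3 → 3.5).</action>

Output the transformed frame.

<frame>
[38;2;33;21;47m[48;2;30;19;44m🬂[38;2;33;21;47m[48;2;30;19;44m🬂[38;2;33;21;47m[48;2;30;19;44m🬂[38;2;33;21;47m[48;2;30;19;44m🬂[38;2;33;21;47m[48;2;30;19;44m🬂[38;2;33;21;47m[48;2;30;19;44m🬂[38;2;33;21;47m[48;2;30;19;44m🬂[38;2;33;21;47m[48;2;30;19;44m🬂[38;2;33;21;47m[48;2;30;19;44m🬂[38;2;33;21;47m[48;2;30;19;44m🬂[38;2;33;21;47m[48;2;30;19;44m🬂[38;2;33;21;47m[48;2;30;19;44m🬂[0m
[38;2;28;17;41m[48;2;27;17;39m🬎[38;2;28;17;41m[48;2;27;17;39m🬎[38;2;28;17;41m[48;2;27;17;39m🬎[38;2;28;17;41m[48;2;27;17;39m🬎[38;2;28;17;41m[48;2;57;77;134m🬝[38;2;28;17;41m[48;2;59;79;139m🬎[38;2;28;17;41m[48;2;58;78;137m🬎[38;2;28;17;41m[48;2;56;75;133m🬎[38;2;28;17;41m[48;2;27;17;39m🬎[38;2;28;17;41m[48;2;27;17;39m🬎[38;2;28;17;41m[48;2;27;17;39m🬎[38;2;28;17;41m[48;2;27;17;39m🬎[0m
[38;2;25;15;37m[48;2;54;74;129m🬆[38;2;26;16;38m[48;2;56;76;132m🬀[38;2;60;81;141m[48;2;49;65;115m🬎[38;2;60;80;141m[48;2;42;56;99m🬎[38;2;88;109;171m[48;2;41;55;95m🬂[38;2;134;154;212m[48;2;30;41;71m🬂[38;2;62;80;131m[48;2;22;30;52m🬂[38;2;45;60;106m[48;2;18;25;43m🬂[38;2;41;56;98m[48;2;16;21;38m🬂[38;2;43;58;102m[48;2;16;23;39m🬂[38;2;47;63;111m[48;2;27;37;66m🬊[38;2;26;16;38m[48;2;51;69;121m🬂[0m
[38;2;54;72;126m[48;2;50;68;119m🬊[38;2;55;74;130m[48;2;53;72;126m🬬[38;2;23;14;33m[48;2;55;75;131m🬁[38;2;20;27;48m[48;2;56;76;133m🬂[38;2;16;14;28m[48;2;56;75;132m🬂[38;2;23;14;33m[48;2;56;75;131m🬂[38;2;23;14;33m[48;2;56;75;131m🬂[38;2;23;14;33m[48;2;56;75;133m🬂[38;2;10;14;24m[48;2;58;78;136m🬂[38;2;16;14;28m[48;2;59;80;140m🬂[38;2;51;68;120m[48;2;61;82;144m🬂[38;2;58;79;138m[48;2;63;84;148m🬂[0m
[38;2;46;62;109m[48;2;40;53;93m🬊[38;2;51;68;120m[48;2;45;61;107m🬊[38;2;54;72;127m[48;2;49;66;116m🬊[38;2;55;74;130m[48;2;51;69;120m🬎[38;2;57;76;134m[48;2;53;72;126m🬎[38;2;67;87;145m[48;2;59;79;136m🬇[38;2;68;88;147m[48;2;89;109;167m🬕[38;2;68;89;150m[48;2;115;135;194m🬂[38;2;76;97;158m[48;2;130;150;209m🬂[38;2;120;141;202m[48;2;84;104;165m🬋[38;2;81;102;164m[48;2;67;88;148m🬄[38;2;64;85;147m[48;2;58;78;137m🬆[0m
[38;2;31;43;74m[48;2;18;25;43m🬊[38;2;38;52;91m[48;2;29;39;68m🬊[38;2;43;58;101m[48;2;35;47;83m🬊[38;2;46;62;109m[48;2;39;53;92m🬊[38;2;48;65;114m[48;2;42;57;99m🬊[38;2;50;68;119m[48;2;44;59;104m🬊[38;2;54;71;124m[48;2;46;61;108m🬊[38;2;61;79;134m[48;2;47;64;112m🬂[38;2;61;80;135m[48;2;48;64;113m🬂[38;2;57;76;131m[48;2;47;64;112m🬂[38;2;52;70;122m[48;2;43;59;103m🬎[38;2;49;67;117m[48;2;39;54;93m🬎[0m
</frame>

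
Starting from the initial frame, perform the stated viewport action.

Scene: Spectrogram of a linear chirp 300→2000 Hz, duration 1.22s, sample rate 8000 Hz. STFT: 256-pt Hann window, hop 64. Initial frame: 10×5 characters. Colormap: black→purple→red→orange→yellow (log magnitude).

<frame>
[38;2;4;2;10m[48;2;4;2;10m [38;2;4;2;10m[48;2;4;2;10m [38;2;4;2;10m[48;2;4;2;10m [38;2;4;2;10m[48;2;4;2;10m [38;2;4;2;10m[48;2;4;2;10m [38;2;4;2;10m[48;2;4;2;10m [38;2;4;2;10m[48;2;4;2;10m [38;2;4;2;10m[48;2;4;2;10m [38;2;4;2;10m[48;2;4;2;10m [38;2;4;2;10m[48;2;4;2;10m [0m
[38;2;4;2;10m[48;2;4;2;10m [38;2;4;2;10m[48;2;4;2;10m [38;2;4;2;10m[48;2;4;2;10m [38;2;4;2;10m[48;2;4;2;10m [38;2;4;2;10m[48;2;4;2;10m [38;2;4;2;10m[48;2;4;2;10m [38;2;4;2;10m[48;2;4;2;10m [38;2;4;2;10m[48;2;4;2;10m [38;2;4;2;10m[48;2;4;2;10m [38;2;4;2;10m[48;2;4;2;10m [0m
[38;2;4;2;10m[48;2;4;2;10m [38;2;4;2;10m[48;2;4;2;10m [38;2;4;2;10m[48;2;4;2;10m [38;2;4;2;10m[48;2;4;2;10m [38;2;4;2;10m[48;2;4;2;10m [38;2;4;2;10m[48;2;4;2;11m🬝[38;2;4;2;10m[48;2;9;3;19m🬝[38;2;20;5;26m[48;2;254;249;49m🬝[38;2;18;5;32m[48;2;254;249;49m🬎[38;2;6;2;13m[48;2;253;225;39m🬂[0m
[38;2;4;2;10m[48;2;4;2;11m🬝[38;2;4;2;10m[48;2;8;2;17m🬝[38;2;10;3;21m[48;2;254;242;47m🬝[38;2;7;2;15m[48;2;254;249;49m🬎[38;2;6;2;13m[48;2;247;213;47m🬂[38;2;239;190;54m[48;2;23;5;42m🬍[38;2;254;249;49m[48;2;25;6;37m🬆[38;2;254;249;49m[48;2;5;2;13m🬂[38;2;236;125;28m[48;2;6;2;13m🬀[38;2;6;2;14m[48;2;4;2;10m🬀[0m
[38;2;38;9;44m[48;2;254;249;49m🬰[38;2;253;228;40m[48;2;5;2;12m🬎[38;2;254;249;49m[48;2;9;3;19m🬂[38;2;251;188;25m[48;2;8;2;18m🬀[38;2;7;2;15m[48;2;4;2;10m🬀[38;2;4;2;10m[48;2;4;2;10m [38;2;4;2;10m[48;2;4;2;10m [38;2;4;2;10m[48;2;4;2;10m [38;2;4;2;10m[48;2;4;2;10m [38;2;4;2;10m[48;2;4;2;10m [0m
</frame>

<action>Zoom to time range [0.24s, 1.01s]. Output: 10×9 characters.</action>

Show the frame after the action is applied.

<frame>
[38;2;4;2;10m[48;2;4;2;10m [38;2;4;2;10m[48;2;4;2;10m [38;2;4;2;10m[48;2;4;2;10m [38;2;4;2;10m[48;2;4;2;10m [38;2;4;2;10m[48;2;4;2;10m [38;2;4;2;10m[48;2;4;2;10m [38;2;4;2;10m[48;2;4;2;10m [38;2;4;2;10m[48;2;4;2;10m [38;2;4;2;10m[48;2;4;2;10m [38;2;4;2;10m[48;2;4;2;10m [0m
[38;2;4;2;10m[48;2;4;2;10m [38;2;4;2;10m[48;2;4;2;10m [38;2;4;2;10m[48;2;4;2;10m [38;2;4;2;10m[48;2;4;2;10m [38;2;4;2;10m[48;2;4;2;10m [38;2;4;2;10m[48;2;4;2;10m [38;2;4;2;10m[48;2;4;2;10m [38;2;4;2;10m[48;2;4;2;10m [38;2;4;2;10m[48;2;4;2;10m [38;2;4;2;10m[48;2;4;2;10m [0m
[38;2;4;2;10m[48;2;4;2;10m [38;2;4;2;10m[48;2;4;2;10m [38;2;4;2;10m[48;2;4;2;10m [38;2;4;2;10m[48;2;4;2;10m [38;2;4;2;10m[48;2;4;2;10m [38;2;4;2;10m[48;2;4;2;10m [38;2;4;2;10m[48;2;4;2;10m [38;2;4;2;10m[48;2;4;2;10m [38;2;4;2;10m[48;2;4;2;10m [38;2;4;2;10m[48;2;4;2;10m [0m
[38;2;4;2;10m[48;2;4;2;10m [38;2;4;2;10m[48;2;4;2;10m [38;2;4;2;10m[48;2;4;2;10m [38;2;4;2;10m[48;2;4;2;10m [38;2;4;2;10m[48;2;4;2;10m [38;2;4;2;10m[48;2;4;2;10m [38;2;4;2;10m[48;2;4;2;10m [38;2;4;2;10m[48;2;4;2;10m [38;2;4;2;10m[48;2;4;2;10m [38;2;4;2;10m[48;2;4;2;10m [0m
[38;2;4;2;10m[48;2;4;2;10m [38;2;4;2;10m[48;2;4;2;10m [38;2;4;2;10m[48;2;4;2;10m [38;2;4;2;10m[48;2;4;2;10m [38;2;4;2;10m[48;2;4;2;10m [38;2;4;2;10m[48;2;4;2;10m [38;2;4;2;10m[48;2;4;2;10m [38;2;4;2;10m[48;2;4;2;11m🬝[38;2;4;2;10m[48;2;5;2;12m🬎[38;2;5;2;12m[48;2;27;6;48m🬝[0m
[38;2;4;2;10m[48;2;4;2;10m [38;2;4;2;10m[48;2;4;2;10m [38;2;4;2;10m[48;2;4;2;10m [38;2;4;2;10m[48;2;5;2;11m🬝[38;2;4;2;10m[48;2;6;2;14m🬎[38;2;6;2;14m[48;2;45;10;78m🬝[38;2;7;2;16m[48;2;250;197;31m🬎[38;2;18;4;35m[48;2;251;214;37m🬆[38;2;74;19;53m[48;2;254;249;49m🬡[38;2;251;222;40m[48;2;19;5;36m🬎[0m
[38;2;4;2;10m[48;2;10;3;20m🬝[38;2;8;2;16m[48;2;159;41;82m🬝[38;2;10;3;20m[48;2;254;248;49m🬎[38;2;60;15;41m[48;2;254;244;47m🬆[38;2;48;10;84m[48;2;253;225;39m🬟[38;2;254;245;47m[48;2;66;17;41m🬆[38;2;254;249;49m[48;2;11;3;21m🬂[38;2;179;46;81m[48;2;8;2;18m🬀[38;2;10;3;20m[48;2;4;2;10m🬀[38;2;5;2;12m[48;2;4;2;10m🬀[0m
[38;2;254;248;49m[48;2;68;17;54m🬍[38;2;252;218;36m[48;2;21;5;38m🬆[38;2;252;203;30m[48;2;7;2;16m🬂[38;2;51;11;88m[48;2;6;2;14m🬀[38;2;6;2;14m[48;2;4;2;10m🬂[38;2;4;2;11m[48;2;4;2;10m🬂[38;2;4;2;10m[48;2;4;2;10m [38;2;4;2;10m[48;2;4;2;10m [38;2;4;2;10m[48;2;4;2;10m [38;2;4;2;10m[48;2;4;2;10m [0m
[38;2;5;2;12m[48;2;4;2;10m🬂[38;2;4;2;11m[48;2;4;2;10m🬀[38;2;4;2;10m[48;2;4;2;10m [38;2;4;2;10m[48;2;4;2;10m [38;2;4;2;10m[48;2;4;2;10m [38;2;4;2;10m[48;2;4;2;10m [38;2;4;2;10m[48;2;4;2;10m [38;2;4;2;10m[48;2;4;2;10m [38;2;4;2;10m[48;2;4;2;10m [38;2;4;2;10m[48;2;4;2;10m [0m
</frame>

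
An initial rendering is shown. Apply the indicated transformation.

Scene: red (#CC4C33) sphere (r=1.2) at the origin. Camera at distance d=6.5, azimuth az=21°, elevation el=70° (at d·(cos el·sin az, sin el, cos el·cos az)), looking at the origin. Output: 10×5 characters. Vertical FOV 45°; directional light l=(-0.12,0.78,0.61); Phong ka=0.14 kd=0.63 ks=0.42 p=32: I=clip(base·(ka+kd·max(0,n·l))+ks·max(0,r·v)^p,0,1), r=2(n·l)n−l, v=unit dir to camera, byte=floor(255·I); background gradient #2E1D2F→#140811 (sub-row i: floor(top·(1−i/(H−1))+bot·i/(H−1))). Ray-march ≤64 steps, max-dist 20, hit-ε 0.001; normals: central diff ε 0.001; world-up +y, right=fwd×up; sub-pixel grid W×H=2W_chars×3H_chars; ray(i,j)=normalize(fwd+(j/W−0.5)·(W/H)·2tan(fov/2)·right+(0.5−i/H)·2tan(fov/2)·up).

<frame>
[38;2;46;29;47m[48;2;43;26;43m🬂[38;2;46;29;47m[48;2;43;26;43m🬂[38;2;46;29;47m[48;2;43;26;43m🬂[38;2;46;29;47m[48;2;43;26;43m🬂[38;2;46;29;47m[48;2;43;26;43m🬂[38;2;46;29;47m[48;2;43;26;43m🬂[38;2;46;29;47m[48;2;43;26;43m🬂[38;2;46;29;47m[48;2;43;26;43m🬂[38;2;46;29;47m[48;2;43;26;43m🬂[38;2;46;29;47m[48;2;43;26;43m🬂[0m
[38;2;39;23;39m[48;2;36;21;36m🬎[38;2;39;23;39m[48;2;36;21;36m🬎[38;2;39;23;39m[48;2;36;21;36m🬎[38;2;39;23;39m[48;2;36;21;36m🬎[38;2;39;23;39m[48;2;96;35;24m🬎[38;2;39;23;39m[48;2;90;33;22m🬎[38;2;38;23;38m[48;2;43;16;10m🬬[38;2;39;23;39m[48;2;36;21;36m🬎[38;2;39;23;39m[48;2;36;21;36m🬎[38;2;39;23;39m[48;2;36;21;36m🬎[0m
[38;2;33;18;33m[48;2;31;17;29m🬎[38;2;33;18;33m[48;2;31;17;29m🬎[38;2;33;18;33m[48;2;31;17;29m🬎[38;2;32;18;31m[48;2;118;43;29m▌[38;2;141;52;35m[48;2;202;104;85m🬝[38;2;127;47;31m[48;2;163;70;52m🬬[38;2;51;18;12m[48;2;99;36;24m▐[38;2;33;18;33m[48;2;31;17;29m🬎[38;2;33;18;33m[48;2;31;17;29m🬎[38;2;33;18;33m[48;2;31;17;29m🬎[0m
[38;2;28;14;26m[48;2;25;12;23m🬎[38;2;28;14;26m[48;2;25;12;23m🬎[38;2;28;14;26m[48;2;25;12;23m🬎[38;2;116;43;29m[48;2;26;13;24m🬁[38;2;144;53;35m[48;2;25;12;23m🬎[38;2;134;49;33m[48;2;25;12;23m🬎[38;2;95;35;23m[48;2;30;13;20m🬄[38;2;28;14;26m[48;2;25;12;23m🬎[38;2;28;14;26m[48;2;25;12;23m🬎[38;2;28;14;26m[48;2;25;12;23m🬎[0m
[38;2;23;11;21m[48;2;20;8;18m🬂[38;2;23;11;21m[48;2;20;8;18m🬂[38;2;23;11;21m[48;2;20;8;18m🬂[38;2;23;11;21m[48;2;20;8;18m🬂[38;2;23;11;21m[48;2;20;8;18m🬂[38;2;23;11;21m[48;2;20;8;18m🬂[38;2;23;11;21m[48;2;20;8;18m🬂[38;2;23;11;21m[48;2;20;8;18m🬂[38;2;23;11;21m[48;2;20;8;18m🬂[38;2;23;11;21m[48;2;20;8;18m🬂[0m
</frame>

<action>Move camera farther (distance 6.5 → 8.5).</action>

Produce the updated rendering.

<frame>
[38;2;46;29;47m[48;2;43;26;43m🬂[38;2;46;29;47m[48;2;43;26;43m🬂[38;2;46;29;47m[48;2;43;26;43m🬂[38;2;46;29;47m[48;2;43;26;43m🬂[38;2;46;29;47m[48;2;43;26;43m🬂[38;2;46;29;47m[48;2;43;26;43m🬂[38;2;46;29;47m[48;2;43;26;43m🬂[38;2;46;29;47m[48;2;43;26;43m🬂[38;2;46;29;47m[48;2;43;26;43m🬂[38;2;46;29;47m[48;2;43;26;43m🬂[0m
[38;2;39;23;39m[48;2;36;21;36m🬎[38;2;39;23;39m[48;2;36;21;36m🬎[38;2;39;23;39m[48;2;36;21;36m🬎[38;2;39;23;39m[48;2;36;21;36m🬎[38;2;39;23;39m[48;2;36;21;36m🬎[38;2;38;23;38m[48;2;46;17;11m🬬[38;2;39;23;39m[48;2;36;21;36m🬎[38;2;39;23;39m[48;2;36;21;36m🬎[38;2;39;23;39m[48;2;36;21;36m🬎[38;2;39;23;39m[48;2;36;21;36m🬎[0m
[38;2;33;18;33m[48;2;31;17;29m🬎[38;2;33;18;33m[48;2;31;17;29m🬎[38;2;33;18;33m[48;2;31;17;29m🬎[38;2;33;18;33m[48;2;31;17;29m🬎[38;2;103;38;25m[48;2;145;54;37m🬂[38;2;111;41;27m[48;2;150;59;41m🬨[38;2;31;16;25m[48;2;78;29;19m🬨[38;2;33;18;33m[48;2;31;17;29m🬎[38;2;33;18;33m[48;2;31;17;29m🬎[38;2;33;18;33m[48;2;31;17;29m🬎[0m
[38;2;28;14;26m[48;2;25;12;23m🬎[38;2;28;14;26m[48;2;25;12;23m🬎[38;2;28;14;26m[48;2;25;12;23m🬎[38;2;28;14;26m[48;2;25;12;23m🬎[38;2;135;50;33m[48;2;26;13;24m🬂[38;2;121;44;30m[48;2;25;12;23m🬆[38;2;57;21;14m[48;2;26;13;24m🬀[38;2;28;14;26m[48;2;25;12;23m🬎[38;2;28;14;26m[48;2;25;12;23m🬎[38;2;28;14;26m[48;2;25;12;23m🬎[0m
[38;2;23;11;21m[48;2;20;8;18m🬂[38;2;23;11;21m[48;2;20;8;18m🬂[38;2;23;11;21m[48;2;20;8;18m🬂[38;2;23;11;21m[48;2;20;8;18m🬂[38;2;23;11;21m[48;2;20;8;18m🬂[38;2;23;11;21m[48;2;20;8;18m🬂[38;2;23;11;21m[48;2;20;8;18m🬂[38;2;23;11;21m[48;2;20;8;18m🬂[38;2;23;11;21m[48;2;20;8;18m🬂[38;2;23;11;21m[48;2;20;8;18m🬂[0m
</frame>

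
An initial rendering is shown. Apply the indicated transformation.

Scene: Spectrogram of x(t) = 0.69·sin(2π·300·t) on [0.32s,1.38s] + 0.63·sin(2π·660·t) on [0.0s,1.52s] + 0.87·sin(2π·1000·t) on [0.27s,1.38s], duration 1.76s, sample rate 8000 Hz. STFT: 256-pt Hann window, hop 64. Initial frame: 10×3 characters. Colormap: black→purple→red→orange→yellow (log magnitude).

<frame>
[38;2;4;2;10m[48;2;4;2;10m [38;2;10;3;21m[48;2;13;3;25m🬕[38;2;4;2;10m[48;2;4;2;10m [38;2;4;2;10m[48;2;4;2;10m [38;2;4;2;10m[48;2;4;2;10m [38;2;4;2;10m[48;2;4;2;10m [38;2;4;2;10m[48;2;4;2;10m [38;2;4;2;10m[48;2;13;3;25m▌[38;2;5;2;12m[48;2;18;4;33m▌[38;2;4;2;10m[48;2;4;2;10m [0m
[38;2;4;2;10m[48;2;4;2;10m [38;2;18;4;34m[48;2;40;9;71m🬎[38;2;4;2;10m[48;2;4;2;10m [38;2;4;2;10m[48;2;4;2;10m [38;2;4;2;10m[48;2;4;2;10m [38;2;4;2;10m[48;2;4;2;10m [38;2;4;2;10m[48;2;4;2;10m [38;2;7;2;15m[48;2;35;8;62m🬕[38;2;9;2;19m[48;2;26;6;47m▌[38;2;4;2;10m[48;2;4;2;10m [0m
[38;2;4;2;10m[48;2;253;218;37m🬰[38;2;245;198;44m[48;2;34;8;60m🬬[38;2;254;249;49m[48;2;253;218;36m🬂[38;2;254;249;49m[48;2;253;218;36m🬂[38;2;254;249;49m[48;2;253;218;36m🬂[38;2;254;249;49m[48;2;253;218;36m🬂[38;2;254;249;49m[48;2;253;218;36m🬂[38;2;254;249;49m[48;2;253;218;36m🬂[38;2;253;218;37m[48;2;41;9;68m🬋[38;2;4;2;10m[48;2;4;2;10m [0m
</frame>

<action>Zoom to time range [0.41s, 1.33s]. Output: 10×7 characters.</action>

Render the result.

<frame>
[38;2;4;2;10m[48;2;4;2;10m [38;2;4;2;10m[48;2;4;2;10m [38;2;4;2;10m[48;2;4;2;10m [38;2;4;2;10m[48;2;4;2;10m [38;2;4;2;10m[48;2;4;2;10m [38;2;4;2;10m[48;2;4;2;10m [38;2;4;2;10m[48;2;4;2;10m [38;2;4;2;10m[48;2;4;2;10m [38;2;4;2;10m[48;2;4;2;10m [38;2;4;2;10m[48;2;4;2;10m [0m
[38;2;4;2;10m[48;2;4;2;10m [38;2;4;2;10m[48;2;4;2;10m [38;2;4;2;10m[48;2;4;2;10m [38;2;4;2;10m[48;2;4;2;10m [38;2;4;2;10m[48;2;4;2;10m [38;2;4;2;10m[48;2;4;2;10m [38;2;4;2;10m[48;2;4;2;10m [38;2;4;2;10m[48;2;4;2;10m [38;2;4;2;10m[48;2;4;2;10m [38;2;4;2;10m[48;2;4;2;10m [0m
[38;2;4;2;10m[48;2;4;2;10m [38;2;4;2;10m[48;2;4;2;10m [38;2;4;2;10m[48;2;4;2;10m [38;2;4;2;10m[48;2;4;2;10m [38;2;4;2;10m[48;2;4;2;10m [38;2;4;2;10m[48;2;4;2;10m [38;2;4;2;10m[48;2;4;2;10m [38;2;4;2;10m[48;2;4;2;10m [38;2;4;2;10m[48;2;4;2;10m [38;2;4;2;10m[48;2;4;2;10m [0m
[38;2;4;2;10m[48;2;4;2;10m [38;2;4;2;10m[48;2;4;2;10m [38;2;4;2;10m[48;2;4;2;10m [38;2;4;2;10m[48;2;4;2;10m [38;2;4;2;10m[48;2;4;2;10m [38;2;4;2;10m[48;2;4;2;10m [38;2;4;2;10m[48;2;4;2;10m [38;2;4;2;10m[48;2;4;2;10m [38;2;4;2;10m[48;2;4;2;10m [38;2;4;2;10m[48;2;4;2;10m [0m
[38;2;4;2;10m[48;2;4;2;10m [38;2;4;2;10m[48;2;4;2;10m [38;2;4;2;10m[48;2;4;2;10m [38;2;4;2;10m[48;2;4;2;10m [38;2;4;2;10m[48;2;4;2;10m [38;2;4;2;10m[48;2;4;2;10m [38;2;4;2;10m[48;2;4;2;10m [38;2;4;2;10m[48;2;4;2;10m [38;2;4;2;10m[48;2;4;2;10m [38;2;4;2;10m[48;2;4;2;10m [0m
[38;2;253;233;43m[48;2;8;2;17m🬰[38;2;253;233;43m[48;2;8;2;17m🬰[38;2;253;233;43m[48;2;8;2;17m🬰[38;2;253;233;43m[48;2;8;2;17m🬰[38;2;253;233;43m[48;2;8;2;17m🬰[38;2;253;233;43m[48;2;8;2;17m🬰[38;2;253;233;43m[48;2;8;2;17m🬰[38;2;253;233;43m[48;2;8;2;17m🬰[38;2;253;233;43m[48;2;8;2;17m🬰[38;2;253;233;43m[48;2;8;2;17m🬰[0m
[38;2;253;218;36m[48;2;18;4;33m🬋[38;2;253;218;36m[48;2;18;4;33m🬋[38;2;253;218;36m[48;2;18;4;33m🬋[38;2;253;218;36m[48;2;18;4;33m🬋[38;2;253;218;36m[48;2;18;4;33m🬋[38;2;253;218;36m[48;2;18;4;33m🬋[38;2;253;218;36m[48;2;18;4;33m🬋[38;2;253;218;36m[48;2;18;4;33m🬋[38;2;253;218;36m[48;2;18;4;33m🬋[38;2;253;218;36m[48;2;18;4;33m🬋[0m
</frame>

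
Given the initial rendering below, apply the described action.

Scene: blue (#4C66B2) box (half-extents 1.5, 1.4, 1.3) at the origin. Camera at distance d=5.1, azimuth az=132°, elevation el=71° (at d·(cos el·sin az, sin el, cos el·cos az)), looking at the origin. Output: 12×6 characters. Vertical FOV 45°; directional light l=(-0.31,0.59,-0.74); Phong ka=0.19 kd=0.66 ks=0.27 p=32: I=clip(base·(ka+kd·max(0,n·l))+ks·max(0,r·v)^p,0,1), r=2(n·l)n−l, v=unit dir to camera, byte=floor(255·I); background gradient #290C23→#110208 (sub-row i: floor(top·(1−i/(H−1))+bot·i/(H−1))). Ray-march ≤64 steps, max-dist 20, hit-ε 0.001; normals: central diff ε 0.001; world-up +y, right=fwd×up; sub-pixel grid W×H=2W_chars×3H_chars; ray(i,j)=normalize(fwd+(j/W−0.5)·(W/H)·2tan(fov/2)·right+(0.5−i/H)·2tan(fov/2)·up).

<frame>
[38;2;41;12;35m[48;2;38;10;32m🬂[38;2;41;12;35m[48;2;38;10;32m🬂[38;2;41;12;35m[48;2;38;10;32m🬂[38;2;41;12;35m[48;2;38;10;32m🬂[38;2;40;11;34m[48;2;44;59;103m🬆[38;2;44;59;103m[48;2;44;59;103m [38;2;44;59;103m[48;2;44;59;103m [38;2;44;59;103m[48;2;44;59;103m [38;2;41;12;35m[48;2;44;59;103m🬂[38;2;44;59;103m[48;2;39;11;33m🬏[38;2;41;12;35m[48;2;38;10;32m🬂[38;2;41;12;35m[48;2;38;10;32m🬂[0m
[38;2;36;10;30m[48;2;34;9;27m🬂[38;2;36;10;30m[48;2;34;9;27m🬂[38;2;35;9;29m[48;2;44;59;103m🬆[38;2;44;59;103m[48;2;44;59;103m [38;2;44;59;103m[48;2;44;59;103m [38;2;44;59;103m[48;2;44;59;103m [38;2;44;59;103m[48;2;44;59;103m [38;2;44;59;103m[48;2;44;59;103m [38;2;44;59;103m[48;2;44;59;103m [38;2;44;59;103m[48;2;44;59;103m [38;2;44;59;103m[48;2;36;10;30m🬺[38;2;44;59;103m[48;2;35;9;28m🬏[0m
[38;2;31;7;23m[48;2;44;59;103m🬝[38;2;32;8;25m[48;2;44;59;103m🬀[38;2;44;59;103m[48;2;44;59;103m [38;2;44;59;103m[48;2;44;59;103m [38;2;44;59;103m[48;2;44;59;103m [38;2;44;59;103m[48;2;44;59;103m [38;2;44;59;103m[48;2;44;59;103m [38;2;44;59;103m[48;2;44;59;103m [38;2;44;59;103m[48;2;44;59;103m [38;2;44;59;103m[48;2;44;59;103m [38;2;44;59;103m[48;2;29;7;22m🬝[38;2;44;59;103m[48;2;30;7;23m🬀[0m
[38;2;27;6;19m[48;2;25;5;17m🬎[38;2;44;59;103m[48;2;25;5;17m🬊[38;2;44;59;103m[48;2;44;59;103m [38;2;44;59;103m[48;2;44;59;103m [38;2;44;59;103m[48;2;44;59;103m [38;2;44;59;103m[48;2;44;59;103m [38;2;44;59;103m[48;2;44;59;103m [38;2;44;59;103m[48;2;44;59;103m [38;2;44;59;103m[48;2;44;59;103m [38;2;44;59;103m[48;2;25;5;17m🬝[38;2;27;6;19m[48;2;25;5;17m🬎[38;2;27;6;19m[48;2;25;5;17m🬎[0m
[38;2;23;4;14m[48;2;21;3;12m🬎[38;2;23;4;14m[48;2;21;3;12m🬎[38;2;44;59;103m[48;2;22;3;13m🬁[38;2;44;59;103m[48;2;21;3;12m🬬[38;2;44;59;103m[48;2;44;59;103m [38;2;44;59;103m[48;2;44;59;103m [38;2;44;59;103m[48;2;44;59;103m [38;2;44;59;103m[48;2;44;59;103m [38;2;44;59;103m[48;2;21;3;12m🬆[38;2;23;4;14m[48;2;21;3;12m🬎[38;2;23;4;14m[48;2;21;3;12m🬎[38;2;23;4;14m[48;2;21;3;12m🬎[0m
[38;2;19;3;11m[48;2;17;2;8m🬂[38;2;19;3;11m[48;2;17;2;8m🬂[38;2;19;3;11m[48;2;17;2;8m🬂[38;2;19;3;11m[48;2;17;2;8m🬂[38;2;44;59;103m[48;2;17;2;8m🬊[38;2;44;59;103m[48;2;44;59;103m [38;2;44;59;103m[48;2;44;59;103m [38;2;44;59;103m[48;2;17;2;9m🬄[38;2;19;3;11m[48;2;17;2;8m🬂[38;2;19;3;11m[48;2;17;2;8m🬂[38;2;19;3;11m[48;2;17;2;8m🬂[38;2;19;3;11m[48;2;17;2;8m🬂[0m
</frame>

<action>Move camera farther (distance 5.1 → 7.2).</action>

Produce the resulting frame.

<frame>
[38;2;41;12;35m[48;2;38;10;32m🬂[38;2;41;12;35m[48;2;38;10;32m🬂[38;2;41;12;35m[48;2;38;10;32m🬂[38;2;41;12;35m[48;2;38;10;32m🬂[38;2;41;12;35m[48;2;38;10;32m🬂[38;2;41;12;35m[48;2;38;10;32m🬂[38;2;40;11;34m[48;2;44;59;103m🬎[38;2;41;12;35m[48;2;38;10;32m🬂[38;2;41;12;35m[48;2;38;10;32m🬂[38;2;41;12;35m[48;2;38;10;32m🬂[38;2;41;12;35m[48;2;38;10;32m🬂[38;2;41;12;35m[48;2;38;10;32m🬂[0m
[38;2;36;10;30m[48;2;34;9;27m🬂[38;2;36;10;30m[48;2;34;9;27m🬂[38;2;36;10;30m[48;2;34;9;27m🬂[38;2;36;10;30m[48;2;34;9;27m🬂[38;2;35;9;28m[48;2;44;59;103m🬝[38;2;36;10;30m[48;2;44;59;103m🬀[38;2;44;59;103m[48;2;44;59;103m [38;2;44;59;103m[48;2;36;10;30m🬺[38;2;35;9;29m[48;2;44;59;103m🬎[38;2;36;10;30m[48;2;34;9;27m🬂[38;2;36;10;30m[48;2;34;9;27m🬂[38;2;36;10;30m[48;2;34;9;27m🬂[0m
[38;2;32;8;25m[48;2;30;7;22m🬂[38;2;32;8;25m[48;2;30;7;22m🬂[38;2;31;7;23m[48;2;44;59;103m🬝[38;2;32;8;25m[48;2;44;59;103m🬀[38;2;44;59;103m[48;2;44;59;103m [38;2;44;59;103m[48;2;44;59;103m [38;2;44;59;103m[48;2;44;59;103m [38;2;44;59;103m[48;2;44;59;103m [38;2;44;59;103m[48;2;44;59;103m [38;2;44;59;103m[48;2;30;7;23m🬄[38;2;32;8;25m[48;2;30;7;22m🬂[38;2;32;8;25m[48;2;30;7;22m🬂[0m
[38;2;27;6;19m[48;2;25;5;17m🬎[38;2;27;6;19m[48;2;25;5;17m🬎[38;2;27;6;19m[48;2;25;5;17m🬎[38;2;44;59;103m[48;2;25;5;17m🬊[38;2;44;59;103m[48;2;44;59;103m [38;2;44;59;103m[48;2;44;59;103m [38;2;44;59;103m[48;2;44;59;103m [38;2;44;59;103m[48;2;44;59;103m [38;2;47;63;110m[48;2;25;5;17m🬆[38;2;27;6;19m[48;2;25;5;17m🬎[38;2;27;6;19m[48;2;25;5;17m🬎[38;2;27;6;19m[48;2;25;5;17m🬎[0m
[38;2;23;4;14m[48;2;21;3;12m🬎[38;2;23;4;14m[48;2;21;3;12m🬎[38;2;23;4;14m[48;2;21;3;12m🬎[38;2;23;4;14m[48;2;21;3;12m🬎[38;2;44;59;103m[48;2;22;3;13m🬁[38;2;44;59;103m[48;2;21;3;12m🬬[38;2;44;59;103m[48;2;21;3;12m🬝[38;2;44;59;103m[48;2;22;3;13m🬀[38;2;23;4;14m[48;2;21;3;12m🬎[38;2;23;4;14m[48;2;21;3;12m🬎[38;2;23;4;14m[48;2;21;3;12m🬎[38;2;23;4;14m[48;2;21;3;12m🬎[0m
[38;2;19;3;11m[48;2;17;2;8m🬂[38;2;19;3;11m[48;2;17;2;8m🬂[38;2;19;3;11m[48;2;17;2;8m🬂[38;2;19;3;11m[48;2;17;2;8m🬂[38;2;19;3;11m[48;2;17;2;8m🬂[38;2;19;3;11m[48;2;17;2;8m🬂[38;2;19;3;11m[48;2;17;2;8m🬂[38;2;19;3;11m[48;2;17;2;8m🬂[38;2;19;3;11m[48;2;17;2;8m🬂[38;2;19;3;11m[48;2;17;2;8m🬂[38;2;19;3;11m[48;2;17;2;8m🬂[38;2;19;3;11m[48;2;17;2;8m🬂[0m
</frame>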